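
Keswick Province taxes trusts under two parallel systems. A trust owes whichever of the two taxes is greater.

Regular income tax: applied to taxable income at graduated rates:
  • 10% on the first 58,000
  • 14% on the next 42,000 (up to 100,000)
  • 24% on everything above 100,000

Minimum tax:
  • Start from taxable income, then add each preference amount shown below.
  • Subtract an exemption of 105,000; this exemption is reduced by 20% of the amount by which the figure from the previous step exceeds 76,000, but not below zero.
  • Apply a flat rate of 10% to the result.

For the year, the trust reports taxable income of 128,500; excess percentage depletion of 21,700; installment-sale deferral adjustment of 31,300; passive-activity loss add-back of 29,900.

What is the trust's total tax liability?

Minimum tax:
  Adjusted income: 128,500 + 21,700 + 31,300 + 29,900 = 211,400
  Exemption: 105,000 − 20% × (211,400 − 76,000) = 105,000 − 27,080 = 77,920
  Base: 211,400 − 77,920 = 133,480
  133,480 × 10% = 13,348

Regular income tax:
  58,000 × 10% = 5,800
  42,000 × 14% = 5,880
  28,500 × 24% = 6,840
  → 18,520

18,520 > 13,348, so the regular income tax governs.

18,520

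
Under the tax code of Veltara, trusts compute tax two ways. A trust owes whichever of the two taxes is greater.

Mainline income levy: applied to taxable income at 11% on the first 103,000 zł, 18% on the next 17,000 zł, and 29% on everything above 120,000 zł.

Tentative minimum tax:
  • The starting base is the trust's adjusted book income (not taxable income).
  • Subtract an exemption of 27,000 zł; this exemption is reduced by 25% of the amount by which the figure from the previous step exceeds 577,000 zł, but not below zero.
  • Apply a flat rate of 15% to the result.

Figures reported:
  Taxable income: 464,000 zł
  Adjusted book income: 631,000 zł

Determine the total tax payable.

114,150 zł

Tentative minimum tax:
  Base (adjusted book income): 631,000 zł
  Exemption: 27,000 zł − 25% × (631,000 zł − 577,000 zł) = 27,000 zł − 13,500 zł = 13,500 zł
  Base: 631,000 zł − 13,500 zł = 617,500 zł
  617,500 zł × 15% = 92,625 zł

Mainline income levy:
  103,000 zł × 11% = 11,330 zł
  17,000 zł × 18% = 3,060 zł
  344,000 zł × 29% = 99,760 zł
  → 114,150 zł

114,150 zł > 92,625 zł, so the mainline income levy governs.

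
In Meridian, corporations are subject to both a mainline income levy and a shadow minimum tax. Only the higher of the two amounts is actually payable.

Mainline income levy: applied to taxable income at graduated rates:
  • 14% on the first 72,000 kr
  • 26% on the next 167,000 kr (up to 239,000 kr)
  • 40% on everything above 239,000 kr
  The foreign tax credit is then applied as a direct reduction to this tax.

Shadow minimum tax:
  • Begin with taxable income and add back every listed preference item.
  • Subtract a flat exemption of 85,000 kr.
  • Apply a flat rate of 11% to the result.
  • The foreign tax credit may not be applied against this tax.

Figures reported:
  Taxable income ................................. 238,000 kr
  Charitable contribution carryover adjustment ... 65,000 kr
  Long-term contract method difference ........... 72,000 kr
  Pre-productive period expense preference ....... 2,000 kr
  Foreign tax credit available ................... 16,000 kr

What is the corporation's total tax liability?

Mainline income levy:
  72,000 kr × 14% = 10,080 kr
  166,000 kr × 26% = 43,160 kr
  → 53,240 kr
  Less foreign tax credit 16,000 kr → 37,240 kr

Shadow minimum tax:
  Adjusted income: 238,000 kr + 65,000 kr + 72,000 kr + 2,000 kr = 377,000 kr
  Less exemption 85,000 kr → base 292,000 kr
  292,000 kr × 11% = 32,120 kr

37,240 kr > 32,120 kr, so the mainline income levy governs.

37,240 kr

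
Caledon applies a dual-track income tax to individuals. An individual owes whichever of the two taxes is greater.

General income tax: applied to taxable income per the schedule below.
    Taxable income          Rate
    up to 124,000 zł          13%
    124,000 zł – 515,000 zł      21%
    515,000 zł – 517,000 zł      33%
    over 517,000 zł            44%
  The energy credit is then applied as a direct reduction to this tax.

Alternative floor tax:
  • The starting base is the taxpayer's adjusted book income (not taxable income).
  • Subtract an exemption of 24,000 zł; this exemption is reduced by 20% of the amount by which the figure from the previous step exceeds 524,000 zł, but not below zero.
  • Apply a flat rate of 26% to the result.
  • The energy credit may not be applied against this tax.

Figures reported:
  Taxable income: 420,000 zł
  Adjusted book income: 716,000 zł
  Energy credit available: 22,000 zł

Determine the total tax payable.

General income tax:
  124,000 zł × 13% = 16,120 zł
  296,000 zł × 21% = 62,160 zł
  → 78,280 zł
  Less energy credit 22,000 zł → 56,280 zł

Alternative floor tax:
  Base (adjusted book income): 716,000 zł
  Exemption: 20% × (716,000 zł − 524,000 zł) = 38,400 zł ≥ 24,000 zł, so the exemption is fully phased out
  Base: 716,000 zł − 0 zł = 716,000 zł
  716,000 zł × 26% = 186,160 zł

186,160 zł > 56,280 zł, so the alternative floor tax is the binding amount.

186,160 zł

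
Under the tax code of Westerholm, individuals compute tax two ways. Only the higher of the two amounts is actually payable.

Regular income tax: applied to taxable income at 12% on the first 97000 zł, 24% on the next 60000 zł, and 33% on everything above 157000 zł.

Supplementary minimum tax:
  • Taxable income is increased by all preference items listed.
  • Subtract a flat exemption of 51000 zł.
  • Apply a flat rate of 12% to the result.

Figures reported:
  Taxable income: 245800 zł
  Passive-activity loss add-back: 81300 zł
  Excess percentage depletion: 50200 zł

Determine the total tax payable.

Supplementary minimum tax:
  Adjusted income: 245800 zł + 81300 zł + 50200 zł = 377300 zł
  Less exemption 51000 zł → base 326300 zł
  326300 zł × 12% = 39156 zł

Regular income tax:
  97000 zł × 12% = 11640 zł
  60000 zł × 24% = 14400 zł
  88800 zł × 33% = 29304 zł
  → 55344 zł

55344 zł > 39156 zł, so the regular income tax governs.

55344 zł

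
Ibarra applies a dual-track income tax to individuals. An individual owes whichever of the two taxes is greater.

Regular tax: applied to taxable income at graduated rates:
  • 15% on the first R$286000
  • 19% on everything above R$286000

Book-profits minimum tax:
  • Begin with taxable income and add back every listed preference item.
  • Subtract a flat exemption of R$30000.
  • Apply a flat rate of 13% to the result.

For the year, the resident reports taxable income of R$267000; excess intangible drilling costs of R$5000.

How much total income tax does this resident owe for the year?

Regular tax:
  R$267000 × 15% = R$40050

Book-profits minimum tax:
  Adjusted income: R$267000 + R$5000 = R$272000
  Less exemption R$30000 → base R$242000
  R$242000 × 13% = R$31460

R$40050 > R$31460, so the regular tax governs.

R$40050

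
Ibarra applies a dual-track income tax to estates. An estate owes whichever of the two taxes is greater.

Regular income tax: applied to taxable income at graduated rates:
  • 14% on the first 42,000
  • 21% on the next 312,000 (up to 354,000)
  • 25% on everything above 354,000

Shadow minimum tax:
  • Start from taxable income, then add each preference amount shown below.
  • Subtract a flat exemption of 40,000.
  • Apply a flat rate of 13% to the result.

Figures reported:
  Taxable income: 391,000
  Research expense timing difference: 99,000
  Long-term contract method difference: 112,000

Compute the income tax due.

Regular income tax:
  42,000 × 14% = 5,880
  312,000 × 21% = 65,520
  37,000 × 25% = 9,250
  → 80,650

Shadow minimum tax:
  Adjusted income: 391,000 + 99,000 + 112,000 = 602,000
  Less exemption 40,000 → base 562,000
  562,000 × 13% = 73,060

80,650 > 73,060, so the regular income tax governs.

80,650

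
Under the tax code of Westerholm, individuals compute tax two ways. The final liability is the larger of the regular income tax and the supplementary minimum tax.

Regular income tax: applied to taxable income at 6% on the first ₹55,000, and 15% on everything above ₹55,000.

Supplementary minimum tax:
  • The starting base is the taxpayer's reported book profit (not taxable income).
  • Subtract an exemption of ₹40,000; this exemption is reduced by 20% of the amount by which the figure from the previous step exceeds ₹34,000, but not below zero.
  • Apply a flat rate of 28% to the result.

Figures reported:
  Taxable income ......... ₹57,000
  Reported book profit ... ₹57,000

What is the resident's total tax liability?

Supplementary minimum tax:
  Base (reported book profit): ₹57,000
  Exemption: ₹40,000 − 20% × (₹57,000 − ₹34,000) = ₹40,000 − ₹4,600 = ₹35,400
  Base: ₹57,000 − ₹35,400 = ₹21,600
  ₹21,600 × 28% = ₹6,048

Regular income tax:
  ₹55,000 × 6% = ₹3,300
  ₹2,000 × 15% = ₹300
  → ₹3,600

₹6,048 > ₹3,600, so the supplementary minimum tax is the binding amount.

₹6,048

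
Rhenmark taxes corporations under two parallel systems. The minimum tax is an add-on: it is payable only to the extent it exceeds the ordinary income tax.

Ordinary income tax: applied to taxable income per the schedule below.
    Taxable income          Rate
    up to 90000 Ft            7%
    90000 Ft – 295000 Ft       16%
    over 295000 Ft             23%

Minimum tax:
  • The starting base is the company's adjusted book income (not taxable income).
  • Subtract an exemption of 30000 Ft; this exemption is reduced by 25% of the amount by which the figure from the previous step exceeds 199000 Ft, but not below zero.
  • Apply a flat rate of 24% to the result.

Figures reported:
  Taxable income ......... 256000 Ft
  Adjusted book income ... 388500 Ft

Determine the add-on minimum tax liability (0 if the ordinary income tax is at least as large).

60380 Ft

Ordinary income tax:
  90000 Ft × 7% = 6300 Ft
  166000 Ft × 16% = 26560 Ft
  → 32860 Ft

Minimum tax:
  Base (adjusted book income): 388500 Ft
  Exemption: 25% × (388500 Ft − 199000 Ft) = 47375 Ft ≥ 30000 Ft, so the exemption is fully phased out
  Base: 388500 Ft − 0 Ft = 388500 Ft
  388500 Ft × 24% = 93240 Ft

Excess of minimum tax over ordinary income tax: 93240 Ft − 32860 Ft = 60380 Ft.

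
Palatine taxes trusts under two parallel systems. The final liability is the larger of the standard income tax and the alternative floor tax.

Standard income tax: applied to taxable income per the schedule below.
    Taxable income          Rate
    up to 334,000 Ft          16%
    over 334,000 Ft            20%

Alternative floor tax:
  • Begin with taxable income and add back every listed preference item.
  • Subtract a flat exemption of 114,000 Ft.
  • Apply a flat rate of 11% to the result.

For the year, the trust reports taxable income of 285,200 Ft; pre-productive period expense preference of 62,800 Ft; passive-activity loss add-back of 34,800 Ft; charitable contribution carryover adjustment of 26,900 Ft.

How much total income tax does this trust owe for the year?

45,632 Ft

Standard income tax:
  285,200 Ft × 16% = 45,632 Ft

Alternative floor tax:
  Adjusted income: 285,200 Ft + 62,800 Ft + 34,800 Ft + 26,900 Ft = 409,700 Ft
  Less exemption 114,000 Ft → base 295,700 Ft
  295,700 Ft × 11% = 32,527 Ft

45,632 Ft > 32,527 Ft, so the standard income tax governs.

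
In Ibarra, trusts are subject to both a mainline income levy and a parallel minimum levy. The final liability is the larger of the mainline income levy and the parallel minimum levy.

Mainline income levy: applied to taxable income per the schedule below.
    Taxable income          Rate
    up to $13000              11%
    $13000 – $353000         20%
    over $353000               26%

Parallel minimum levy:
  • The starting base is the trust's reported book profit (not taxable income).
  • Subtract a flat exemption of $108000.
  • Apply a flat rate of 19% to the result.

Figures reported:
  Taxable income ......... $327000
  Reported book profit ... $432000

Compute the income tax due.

Mainline income levy:
  $13000 × 11% = $1430
  $314000 × 20% = $62800
  → $64230

Parallel minimum levy:
  Base (reported book profit): $432000
  Less exemption $108000 → base $324000
  $324000 × 19% = $61560

$64230 > $61560, so the mainline income levy governs.

$64230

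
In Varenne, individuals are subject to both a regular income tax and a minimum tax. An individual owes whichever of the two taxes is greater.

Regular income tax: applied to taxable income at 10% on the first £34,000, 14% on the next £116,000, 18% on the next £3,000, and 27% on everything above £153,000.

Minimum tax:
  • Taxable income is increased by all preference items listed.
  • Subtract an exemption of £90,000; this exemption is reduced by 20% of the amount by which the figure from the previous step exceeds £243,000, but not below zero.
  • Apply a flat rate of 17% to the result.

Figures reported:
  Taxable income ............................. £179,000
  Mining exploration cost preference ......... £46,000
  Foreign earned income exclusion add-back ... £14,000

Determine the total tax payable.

Regular income tax:
  £34,000 × 10% = £3,400
  £116,000 × 14% = £16,240
  £3,000 × 18% = £540
  £26,000 × 27% = £7,020
  → £27,200

Minimum tax:
  Adjusted income: £179,000 + £46,000 + £14,000 = £239,000
  Exemption: £239,000 ≤ £243,000, so full £90,000 applies
  Base: £239,000 − £90,000 = £149,000
  £149,000 × 17% = £25,330

£27,200 > £25,330, so the regular income tax governs.

£27,200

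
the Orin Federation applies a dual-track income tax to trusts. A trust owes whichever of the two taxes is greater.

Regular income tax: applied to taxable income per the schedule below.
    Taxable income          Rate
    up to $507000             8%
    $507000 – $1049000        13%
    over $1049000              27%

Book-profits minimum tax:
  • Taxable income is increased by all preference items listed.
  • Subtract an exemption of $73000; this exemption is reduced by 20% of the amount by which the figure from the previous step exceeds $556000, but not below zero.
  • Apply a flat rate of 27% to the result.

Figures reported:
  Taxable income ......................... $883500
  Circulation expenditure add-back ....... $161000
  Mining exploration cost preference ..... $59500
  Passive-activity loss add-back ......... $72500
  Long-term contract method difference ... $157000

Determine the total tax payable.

Book-profits minimum tax:
  Adjusted income: $883500 + $161000 + $59500 + $72500 + $157000 = $1333500
  Exemption: 20% × ($1333500 − $556000) = $155500 ≥ $73000, so the exemption is fully phased out
  Base: $1333500 − $0 = $1333500
  $1333500 × 27% = $360045

Regular income tax:
  $507000 × 8% = $40560
  $376500 × 13% = $48945
  → $89505

$360045 > $89505, so the book-profits minimum tax is the binding amount.

$360045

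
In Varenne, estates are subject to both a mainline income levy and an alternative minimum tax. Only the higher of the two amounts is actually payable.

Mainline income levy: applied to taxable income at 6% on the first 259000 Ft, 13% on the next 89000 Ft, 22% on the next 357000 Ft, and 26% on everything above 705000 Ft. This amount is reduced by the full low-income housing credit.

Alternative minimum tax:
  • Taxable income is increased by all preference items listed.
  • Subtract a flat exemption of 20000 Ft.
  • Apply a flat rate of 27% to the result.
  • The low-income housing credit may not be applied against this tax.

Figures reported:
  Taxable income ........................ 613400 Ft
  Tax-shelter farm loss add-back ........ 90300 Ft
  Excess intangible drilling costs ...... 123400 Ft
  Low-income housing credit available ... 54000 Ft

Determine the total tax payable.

217917 Ft

Alternative minimum tax:
  Adjusted income: 613400 Ft + 90300 Ft + 123400 Ft = 827100 Ft
  Less exemption 20000 Ft → base 807100 Ft
  807100 Ft × 27% = 217917 Ft

Mainline income levy:
  259000 Ft × 6% = 15540 Ft
  89000 Ft × 13% = 11570 Ft
  265400 Ft × 22% = 58388 Ft
  → 85498 Ft
  Less low-income housing credit 54000 Ft → 31498 Ft

217917 Ft > 31498 Ft, so the alternative minimum tax is the binding amount.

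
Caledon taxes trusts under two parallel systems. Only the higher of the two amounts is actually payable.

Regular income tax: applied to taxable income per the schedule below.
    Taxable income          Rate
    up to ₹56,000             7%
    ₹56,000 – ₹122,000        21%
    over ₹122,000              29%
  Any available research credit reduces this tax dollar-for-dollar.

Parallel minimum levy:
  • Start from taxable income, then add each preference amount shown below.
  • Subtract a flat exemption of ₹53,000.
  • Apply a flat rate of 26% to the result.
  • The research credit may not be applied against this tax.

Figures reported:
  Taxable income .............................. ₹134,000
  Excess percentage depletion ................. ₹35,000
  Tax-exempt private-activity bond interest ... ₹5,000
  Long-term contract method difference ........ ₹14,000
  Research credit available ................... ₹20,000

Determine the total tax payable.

₹35,100

Regular income tax:
  ₹56,000 × 7% = ₹3,920
  ₹66,000 × 21% = ₹13,860
  ₹12,000 × 29% = ₹3,480
  → ₹21,260
  Less research credit ₹20,000 → ₹1,260

Parallel minimum levy:
  Adjusted income: ₹134,000 + ₹35,000 + ₹5,000 + ₹14,000 = ₹188,000
  Less exemption ₹53,000 → base ₹135,000
  ₹135,000 × 26% = ₹35,100

₹35,100 > ₹1,260, so the parallel minimum levy is the binding amount.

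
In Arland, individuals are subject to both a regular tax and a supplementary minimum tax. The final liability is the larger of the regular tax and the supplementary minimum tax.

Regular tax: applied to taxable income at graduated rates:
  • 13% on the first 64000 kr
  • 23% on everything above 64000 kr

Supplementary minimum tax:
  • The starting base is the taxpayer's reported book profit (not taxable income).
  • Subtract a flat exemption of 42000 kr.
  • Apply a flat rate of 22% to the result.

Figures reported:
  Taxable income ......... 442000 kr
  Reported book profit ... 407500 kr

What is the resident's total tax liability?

Regular tax:
  64000 kr × 13% = 8320 kr
  378000 kr × 23% = 86940 kr
  → 95260 kr

Supplementary minimum tax:
  Base (reported book profit): 407500 kr
  Less exemption 42000 kr → base 365500 kr
  365500 kr × 22% = 80410 kr

95260 kr > 80410 kr, so the regular tax governs.

95260 kr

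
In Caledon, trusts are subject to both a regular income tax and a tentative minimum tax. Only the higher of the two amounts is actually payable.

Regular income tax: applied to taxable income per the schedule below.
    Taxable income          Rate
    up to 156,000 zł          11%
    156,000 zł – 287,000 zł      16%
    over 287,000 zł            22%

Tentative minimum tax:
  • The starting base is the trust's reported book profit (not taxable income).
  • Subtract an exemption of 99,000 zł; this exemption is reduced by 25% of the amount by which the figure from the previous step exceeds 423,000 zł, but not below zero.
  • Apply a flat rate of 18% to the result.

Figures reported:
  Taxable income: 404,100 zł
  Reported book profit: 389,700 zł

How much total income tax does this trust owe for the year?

63,882 zł

Regular income tax:
  156,000 zł × 11% = 17,160 zł
  131,000 zł × 16% = 20,960 zł
  117,100 zł × 22% = 25,762 zł
  → 63,882 zł

Tentative minimum tax:
  Base (reported book profit): 389,700 zł
  Exemption: 389,700 zł ≤ 423,000 zł, so full 99,000 zł applies
  Base: 389,700 zł − 99,000 zł = 290,700 zł
  290,700 zł × 18% = 52,326 zł

63,882 zł > 52,326 zł, so the regular income tax governs.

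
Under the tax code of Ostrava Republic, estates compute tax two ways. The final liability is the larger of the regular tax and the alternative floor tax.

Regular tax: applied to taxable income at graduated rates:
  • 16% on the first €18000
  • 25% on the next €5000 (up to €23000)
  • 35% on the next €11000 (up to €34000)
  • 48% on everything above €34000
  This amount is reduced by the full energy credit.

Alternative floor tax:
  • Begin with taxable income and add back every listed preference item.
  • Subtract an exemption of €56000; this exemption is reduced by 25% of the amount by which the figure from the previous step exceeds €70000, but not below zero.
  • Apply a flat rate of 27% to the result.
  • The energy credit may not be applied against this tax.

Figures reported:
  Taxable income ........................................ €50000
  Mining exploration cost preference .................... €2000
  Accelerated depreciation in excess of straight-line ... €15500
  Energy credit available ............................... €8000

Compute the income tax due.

Alternative floor tax:
  Adjusted income: €50000 + €2000 + €15500 = €67500
  Exemption: €67500 ≤ €70000, so full €56000 applies
  Base: €67500 − €56000 = €11500
  €11500 × 27% = €3105

Regular tax:
  €18000 × 16% = €2880
  €5000 × 25% = €1250
  €11000 × 35% = €3850
  €16000 × 48% = €7680
  → €15660
  Less energy credit €8000 → €7660

€7660 > €3105, so the regular tax governs.

€7660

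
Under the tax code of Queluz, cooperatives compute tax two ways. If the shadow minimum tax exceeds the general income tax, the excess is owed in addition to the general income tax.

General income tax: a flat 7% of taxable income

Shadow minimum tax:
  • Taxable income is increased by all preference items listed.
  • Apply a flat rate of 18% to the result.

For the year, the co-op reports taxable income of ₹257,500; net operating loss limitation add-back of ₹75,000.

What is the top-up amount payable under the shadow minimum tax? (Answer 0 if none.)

Shadow minimum tax:
  Adjusted income: ₹257,500 + ₹75,000 = ₹332,500
  ₹332,500 × 18% = ₹59,850

General income tax:
  ₹257,500 × 7% = ₹18,025

Excess of shadow minimum tax over general income tax: ₹59,850 − ₹18,025 = ₹41,825.

₹41,825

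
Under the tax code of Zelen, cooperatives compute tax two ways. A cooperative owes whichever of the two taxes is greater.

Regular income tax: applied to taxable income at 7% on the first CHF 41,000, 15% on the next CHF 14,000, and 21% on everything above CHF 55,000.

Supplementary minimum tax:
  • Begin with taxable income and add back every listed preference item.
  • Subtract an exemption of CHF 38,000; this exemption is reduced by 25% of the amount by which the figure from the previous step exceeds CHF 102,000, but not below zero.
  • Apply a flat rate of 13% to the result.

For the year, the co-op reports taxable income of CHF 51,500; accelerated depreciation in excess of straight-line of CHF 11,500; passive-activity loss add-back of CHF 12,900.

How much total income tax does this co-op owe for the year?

Regular income tax:
  CHF 41,000 × 7% = CHF 2,870
  CHF 10,500 × 15% = CHF 1,575
  → CHF 4,445

Supplementary minimum tax:
  Adjusted income: CHF 51,500 + CHF 11,500 + CHF 12,900 = CHF 75,900
  Exemption: CHF 75,900 ≤ CHF 102,000, so full CHF 38,000 applies
  Base: CHF 75,900 − CHF 38,000 = CHF 37,900
  CHF 37,900 × 13% = CHF 4,927

CHF 4,927 > CHF 4,445, so the supplementary minimum tax is the binding amount.

CHF 4,927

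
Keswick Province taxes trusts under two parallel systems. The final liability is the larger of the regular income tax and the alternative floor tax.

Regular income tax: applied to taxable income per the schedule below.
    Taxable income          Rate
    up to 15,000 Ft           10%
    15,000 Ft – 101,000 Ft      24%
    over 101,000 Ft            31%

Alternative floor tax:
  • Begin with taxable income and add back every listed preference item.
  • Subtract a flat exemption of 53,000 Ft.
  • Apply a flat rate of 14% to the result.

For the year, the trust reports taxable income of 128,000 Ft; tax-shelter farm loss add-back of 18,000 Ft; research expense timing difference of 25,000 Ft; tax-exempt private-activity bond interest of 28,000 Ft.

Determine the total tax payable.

30,510 Ft

Regular income tax:
  15,000 Ft × 10% = 1,500 Ft
  86,000 Ft × 24% = 20,640 Ft
  27,000 Ft × 31% = 8,370 Ft
  → 30,510 Ft

Alternative floor tax:
  Adjusted income: 128,000 Ft + 18,000 Ft + 25,000 Ft + 28,000 Ft = 199,000 Ft
  Less exemption 53,000 Ft → base 146,000 Ft
  146,000 Ft × 14% = 20,440 Ft

30,510 Ft > 20,440 Ft, so the regular income tax governs.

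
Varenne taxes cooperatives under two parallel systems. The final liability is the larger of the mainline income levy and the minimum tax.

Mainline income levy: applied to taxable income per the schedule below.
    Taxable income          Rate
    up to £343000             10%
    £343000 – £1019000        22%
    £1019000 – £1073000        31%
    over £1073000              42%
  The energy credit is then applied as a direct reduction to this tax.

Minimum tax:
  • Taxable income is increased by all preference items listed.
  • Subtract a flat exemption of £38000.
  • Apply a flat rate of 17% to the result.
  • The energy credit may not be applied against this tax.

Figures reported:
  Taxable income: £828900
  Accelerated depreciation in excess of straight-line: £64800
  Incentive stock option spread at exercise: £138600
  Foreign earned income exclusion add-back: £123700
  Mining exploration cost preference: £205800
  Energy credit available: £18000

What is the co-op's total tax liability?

Mainline income levy:
  £343000 × 10% = £34300
  £485900 × 22% = £106898
  → £141198
  Less energy credit £18000 → £123198

Minimum tax:
  Adjusted income: £828900 + £64800 + £138600 + £123700 + £205800 = £1361800
  Less exemption £38000 → base £1323800
  £1323800 × 17% = £225046

£225046 > £123198, so the minimum tax is the binding amount.

£225046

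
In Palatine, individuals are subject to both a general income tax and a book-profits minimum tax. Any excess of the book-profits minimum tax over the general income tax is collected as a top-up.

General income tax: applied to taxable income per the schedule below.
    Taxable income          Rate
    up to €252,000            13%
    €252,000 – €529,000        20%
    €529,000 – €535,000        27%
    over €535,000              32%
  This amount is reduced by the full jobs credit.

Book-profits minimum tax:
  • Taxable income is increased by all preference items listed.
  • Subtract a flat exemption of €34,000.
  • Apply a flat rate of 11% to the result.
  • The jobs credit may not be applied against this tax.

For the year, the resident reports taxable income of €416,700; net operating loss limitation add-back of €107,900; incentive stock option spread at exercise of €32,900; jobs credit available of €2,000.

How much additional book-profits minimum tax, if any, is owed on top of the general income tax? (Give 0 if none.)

€0

General income tax:
  €252,000 × 13% = €32,760
  €164,700 × 20% = €32,940
  → €65,700
  Less jobs credit €2,000 → €63,700

Book-profits minimum tax:
  Adjusted income: €416,700 + €107,900 + €32,900 = €557,500
  Less exemption €34,000 → base €523,500
  €523,500 × 11% = €57,585

€57,585 ≤ €63,700, so no add-on is due.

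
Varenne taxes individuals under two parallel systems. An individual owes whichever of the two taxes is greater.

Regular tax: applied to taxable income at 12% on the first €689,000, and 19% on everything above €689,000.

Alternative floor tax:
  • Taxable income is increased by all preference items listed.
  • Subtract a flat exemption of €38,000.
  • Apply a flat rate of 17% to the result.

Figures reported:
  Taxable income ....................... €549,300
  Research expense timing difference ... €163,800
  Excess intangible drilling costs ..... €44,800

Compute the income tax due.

Regular tax:
  €549,300 × 12% = €65,916

Alternative floor tax:
  Adjusted income: €549,300 + €163,800 + €44,800 = €757,900
  Less exemption €38,000 → base €719,900
  €719,900 × 17% = €122,383

€122,383 > €65,916, so the alternative floor tax is the binding amount.

€122,383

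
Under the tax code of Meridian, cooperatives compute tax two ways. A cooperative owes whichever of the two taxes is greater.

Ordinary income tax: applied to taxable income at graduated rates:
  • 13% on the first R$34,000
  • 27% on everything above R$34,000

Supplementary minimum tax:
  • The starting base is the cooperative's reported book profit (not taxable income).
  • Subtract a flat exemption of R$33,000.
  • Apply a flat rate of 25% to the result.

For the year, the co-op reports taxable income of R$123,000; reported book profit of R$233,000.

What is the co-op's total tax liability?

R$50,000

Ordinary income tax:
  R$34,000 × 13% = R$4,420
  R$89,000 × 27% = R$24,030
  → R$28,450

Supplementary minimum tax:
  Base (reported book profit): R$233,000
  Less exemption R$33,000 → base R$200,000
  R$200,000 × 25% = R$50,000

R$50,000 > R$28,450, so the supplementary minimum tax is the binding amount.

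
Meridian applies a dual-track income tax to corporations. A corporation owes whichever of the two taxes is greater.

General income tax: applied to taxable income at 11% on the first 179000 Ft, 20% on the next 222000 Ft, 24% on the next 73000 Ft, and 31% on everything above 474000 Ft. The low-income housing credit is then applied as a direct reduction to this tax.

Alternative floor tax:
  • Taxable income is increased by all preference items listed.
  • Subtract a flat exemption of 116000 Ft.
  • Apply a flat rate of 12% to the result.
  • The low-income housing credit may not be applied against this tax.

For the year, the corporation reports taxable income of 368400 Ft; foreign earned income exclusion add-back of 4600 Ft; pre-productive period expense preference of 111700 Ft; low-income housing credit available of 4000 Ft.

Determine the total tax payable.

Alternative floor tax:
  Adjusted income: 368400 Ft + 4600 Ft + 111700 Ft = 484700 Ft
  Less exemption 116000 Ft → base 368700 Ft
  368700 Ft × 12% = 44244 Ft

General income tax:
  179000 Ft × 11% = 19690 Ft
  189400 Ft × 20% = 37880 Ft
  → 57570 Ft
  Less low-income housing credit 4000 Ft → 53570 Ft

53570 Ft > 44244 Ft, so the general income tax governs.

53570 Ft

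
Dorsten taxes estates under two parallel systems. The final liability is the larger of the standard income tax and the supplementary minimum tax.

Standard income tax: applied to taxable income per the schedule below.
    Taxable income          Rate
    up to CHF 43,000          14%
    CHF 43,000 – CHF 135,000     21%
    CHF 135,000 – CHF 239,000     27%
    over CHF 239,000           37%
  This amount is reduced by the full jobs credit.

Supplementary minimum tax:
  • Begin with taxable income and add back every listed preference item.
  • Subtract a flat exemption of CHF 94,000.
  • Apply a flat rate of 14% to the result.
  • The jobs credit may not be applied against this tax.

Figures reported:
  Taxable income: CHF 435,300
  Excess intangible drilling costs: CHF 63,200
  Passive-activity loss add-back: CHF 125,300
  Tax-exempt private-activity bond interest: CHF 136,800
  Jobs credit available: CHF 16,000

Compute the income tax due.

Standard income tax:
  CHF 43,000 × 14% = CHF 6,020
  CHF 92,000 × 21% = CHF 19,320
  CHF 104,000 × 27% = CHF 28,080
  CHF 196,300 × 37% = CHF 72,631
  → CHF 126,051
  Less jobs credit CHF 16,000 → CHF 110,051

Supplementary minimum tax:
  Adjusted income: CHF 435,300 + CHF 63,200 + CHF 125,300 + CHF 136,800 = CHF 760,600
  Less exemption CHF 94,000 → base CHF 666,600
  CHF 666,600 × 14% = CHF 93,324

CHF 110,051 > CHF 93,324, so the standard income tax governs.

CHF 110,051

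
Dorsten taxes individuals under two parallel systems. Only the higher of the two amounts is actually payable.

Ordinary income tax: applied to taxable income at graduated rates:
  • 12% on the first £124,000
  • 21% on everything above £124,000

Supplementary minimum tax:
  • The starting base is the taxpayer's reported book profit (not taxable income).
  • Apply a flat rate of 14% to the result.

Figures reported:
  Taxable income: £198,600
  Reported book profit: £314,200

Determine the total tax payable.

Supplementary minimum tax:
  Base (reported book profit): £314,200
  £314,200 × 14% = £43,988

Ordinary income tax:
  £124,000 × 12% = £14,880
  £74,600 × 21% = £15,666
  → £30,546

£43,988 > £30,546, so the supplementary minimum tax is the binding amount.

£43,988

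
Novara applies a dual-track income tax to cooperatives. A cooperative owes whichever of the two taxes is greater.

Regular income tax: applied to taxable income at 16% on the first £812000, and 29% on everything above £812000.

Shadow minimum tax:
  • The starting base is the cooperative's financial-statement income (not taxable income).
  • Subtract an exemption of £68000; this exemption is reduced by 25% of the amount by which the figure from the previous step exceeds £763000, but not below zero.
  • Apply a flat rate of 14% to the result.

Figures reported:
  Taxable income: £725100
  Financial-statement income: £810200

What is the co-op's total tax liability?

£116016

Shadow minimum tax:
  Base (financial-statement income): £810200
  Exemption: £68000 − 25% × (£810200 − £763000) = £68000 − £11800 = £56200
  Base: £810200 − £56200 = £754000
  £754000 × 14% = £105560

Regular income tax:
  £725100 × 16% = £116016

£116016 > £105560, so the regular income tax governs.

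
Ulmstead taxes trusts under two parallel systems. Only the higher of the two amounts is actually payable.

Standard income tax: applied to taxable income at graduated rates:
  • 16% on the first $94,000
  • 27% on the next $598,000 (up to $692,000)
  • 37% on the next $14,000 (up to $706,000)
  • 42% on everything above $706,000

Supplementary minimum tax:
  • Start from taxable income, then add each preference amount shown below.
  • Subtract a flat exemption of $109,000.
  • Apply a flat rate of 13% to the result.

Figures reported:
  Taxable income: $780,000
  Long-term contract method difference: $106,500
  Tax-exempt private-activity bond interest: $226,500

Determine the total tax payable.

Supplementary minimum tax:
  Adjusted income: $780,000 + $106,500 + $226,500 = $1,113,000
  Less exemption $109,000 → base $1,004,000
  $1,004,000 × 13% = $130,520

Standard income tax:
  $94,000 × 16% = $15,040
  $598,000 × 27% = $161,460
  $14,000 × 37% = $5,180
  $74,000 × 42% = $31,080
  → $212,760

$212,760 > $130,520, so the standard income tax governs.

$212,760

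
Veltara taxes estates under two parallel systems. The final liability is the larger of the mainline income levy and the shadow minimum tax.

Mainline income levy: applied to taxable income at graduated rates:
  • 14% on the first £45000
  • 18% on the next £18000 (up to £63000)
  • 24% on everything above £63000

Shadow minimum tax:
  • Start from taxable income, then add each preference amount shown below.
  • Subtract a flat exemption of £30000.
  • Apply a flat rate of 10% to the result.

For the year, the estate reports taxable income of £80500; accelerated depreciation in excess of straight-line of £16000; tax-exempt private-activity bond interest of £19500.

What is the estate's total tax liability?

Shadow minimum tax:
  Adjusted income: £80500 + £16000 + £19500 = £116000
  Less exemption £30000 → base £86000
  £86000 × 10% = £8600

Mainline income levy:
  £45000 × 14% = £6300
  £18000 × 18% = £3240
  £17500 × 24% = £4200
  → £13740

£13740 > £8600, so the mainline income levy governs.

£13740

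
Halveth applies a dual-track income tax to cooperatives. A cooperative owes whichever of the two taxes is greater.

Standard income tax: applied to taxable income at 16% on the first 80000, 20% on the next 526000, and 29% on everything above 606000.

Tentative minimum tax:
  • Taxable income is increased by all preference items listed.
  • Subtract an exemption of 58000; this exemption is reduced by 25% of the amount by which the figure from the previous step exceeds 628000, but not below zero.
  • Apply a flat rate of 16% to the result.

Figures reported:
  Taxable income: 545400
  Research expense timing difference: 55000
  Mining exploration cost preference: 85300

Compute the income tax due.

Standard income tax:
  80000 × 16% = 12800
  465400 × 20% = 93080
  → 105880

Tentative minimum tax:
  Adjusted income: 545400 + 55000 + 85300 = 685700
  Exemption: 58000 − 25% × (685700 − 628000) = 58000 − 14425 = 43575
  Base: 685700 − 43575 = 642125
  642125 × 16% = 102740

105880 > 102740, so the standard income tax governs.

105880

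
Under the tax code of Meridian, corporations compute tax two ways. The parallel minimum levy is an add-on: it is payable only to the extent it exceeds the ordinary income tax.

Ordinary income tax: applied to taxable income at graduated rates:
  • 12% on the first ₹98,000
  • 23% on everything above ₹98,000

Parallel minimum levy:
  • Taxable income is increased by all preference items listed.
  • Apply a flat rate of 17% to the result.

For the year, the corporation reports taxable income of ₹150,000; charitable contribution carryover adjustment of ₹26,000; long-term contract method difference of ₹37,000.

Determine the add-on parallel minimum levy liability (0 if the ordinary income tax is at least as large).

₹12,490

Parallel minimum levy:
  Adjusted income: ₹150,000 + ₹26,000 + ₹37,000 = ₹213,000
  ₹213,000 × 17% = ₹36,210

Ordinary income tax:
  ₹98,000 × 12% = ₹11,760
  ₹52,000 × 23% = ₹11,960
  → ₹23,720

Excess of parallel minimum levy over ordinary income tax: ₹36,210 − ₹23,720 = ₹12,490.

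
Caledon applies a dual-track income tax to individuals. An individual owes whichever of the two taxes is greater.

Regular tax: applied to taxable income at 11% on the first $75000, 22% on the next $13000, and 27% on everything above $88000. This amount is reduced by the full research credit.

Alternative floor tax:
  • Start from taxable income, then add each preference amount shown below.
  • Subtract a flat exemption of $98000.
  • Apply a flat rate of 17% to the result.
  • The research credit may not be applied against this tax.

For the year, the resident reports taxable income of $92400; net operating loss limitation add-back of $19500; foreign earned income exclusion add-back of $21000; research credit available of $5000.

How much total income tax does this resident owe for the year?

Alternative floor tax:
  Adjusted income: $92400 + $19500 + $21000 = $132900
  Less exemption $98000 → base $34900
  $34900 × 17% = $5933

Regular tax:
  $75000 × 11% = $8250
  $13000 × 22% = $2860
  $4400 × 27% = $1188
  → $12298
  Less research credit $5000 → $7298

$7298 > $5933, so the regular tax governs.

$7298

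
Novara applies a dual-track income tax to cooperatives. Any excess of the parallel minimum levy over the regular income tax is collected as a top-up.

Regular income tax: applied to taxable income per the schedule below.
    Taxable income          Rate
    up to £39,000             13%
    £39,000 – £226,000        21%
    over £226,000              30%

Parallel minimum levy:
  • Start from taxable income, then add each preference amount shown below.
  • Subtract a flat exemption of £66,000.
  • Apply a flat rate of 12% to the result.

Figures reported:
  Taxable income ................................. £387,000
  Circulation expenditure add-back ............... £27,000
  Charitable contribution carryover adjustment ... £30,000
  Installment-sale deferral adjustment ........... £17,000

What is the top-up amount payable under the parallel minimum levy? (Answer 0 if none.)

£0

Regular income tax:
  £39,000 × 13% = £5,070
  £187,000 × 21% = £39,270
  £161,000 × 30% = £48,300
  → £92,640

Parallel minimum levy:
  Adjusted income: £387,000 + £27,000 + £30,000 + £17,000 = £461,000
  Less exemption £66,000 → base £395,000
  £395,000 × 12% = £47,400

£47,400 ≤ £92,640, so no add-on is due.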